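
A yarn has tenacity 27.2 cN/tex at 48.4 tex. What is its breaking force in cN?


Formula: Breaking force = Tenacity * Linear density
F = 27.2 cN/tex * 48.4 tex
F = 1316.48 cN

1316.48 cN


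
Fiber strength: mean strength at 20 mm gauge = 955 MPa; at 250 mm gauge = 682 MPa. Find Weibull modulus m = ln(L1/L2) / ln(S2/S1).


Formula: m = ln(L1/L2) / ln(S2/S1)
Step 1: ln(L1/L2) = ln(20/250) = -2.52573
Step 2: S2/S1 = 682/955 = 0.71414
Step 3: ln(S2/S1) = ln(0.71414) = -0.33668
Step 4: m = -2.52573 / -0.33668 = 7.50

7.50 (Weibull m)


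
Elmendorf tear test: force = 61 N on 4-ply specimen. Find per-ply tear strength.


Formula: Per-ply strength = Total force / Number of plies
Per-ply = 61 N / 4
Per-ply = 15.25 N

15.25 N


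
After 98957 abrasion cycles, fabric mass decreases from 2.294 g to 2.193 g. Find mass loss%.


Formula: Mass loss% = ((m_before - m_after) / m_before) * 100
Step 1: Mass loss = 2.294 - 2.193 = 0.101 g
Step 2: Ratio = 0.101 / 2.294 = 0.0440279
Step 3: Mass loss% = 0.0440279 * 100 = 4.40279% ≈ 4.40%

4.40%


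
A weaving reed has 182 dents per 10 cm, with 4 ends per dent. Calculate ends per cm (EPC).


Formula: EPC = (dents per 10 cm * ends per dent) / 10
Step 1: Total ends per 10 cm = 182 * 4 = 728
Step 2: EPC = 728 / 10 = 72.8 ends/cm

72.8 ends/cm


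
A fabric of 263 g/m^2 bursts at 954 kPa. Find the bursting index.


Formula: Bursting Index = Bursting Strength / Fabric GSM
BI = 954 kPa / 263 g/m^2
BI = 3.627 kPa/(g/m^2)

3.627 kPa/(g/m^2)


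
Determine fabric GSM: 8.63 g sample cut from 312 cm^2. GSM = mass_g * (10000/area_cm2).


Formula: GSM = mass_g / area_m2
Step 1: Convert area: 312 cm^2 = 312 / 10000 = 0.0312 m^2
Step 2: GSM = 8.63 g / 0.0312 m^2 = 276.6 g/m^2

276.6 g/m^2


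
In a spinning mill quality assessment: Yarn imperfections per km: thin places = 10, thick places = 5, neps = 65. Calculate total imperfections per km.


Formula: Total = thin places + thick places + neps
Total = 10 + 5 + 65
Total = 80 imperfections/km

80 imperfections/km


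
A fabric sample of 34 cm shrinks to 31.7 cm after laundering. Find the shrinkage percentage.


Formula: Shrinkage% = ((L_before - L_after) / L_before) * 100
Step 1: Shrinkage = 34 - 31.7 = 2.3 cm
Step 2: Shrinkage% = (2.3 / 34) * 100
Step 3: Shrinkage% = 0.067647 * 100 = 6.7647% ≈ 6.8%

6.8%


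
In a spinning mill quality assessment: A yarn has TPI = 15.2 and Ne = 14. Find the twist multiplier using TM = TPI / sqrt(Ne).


Formula: TM = TPI / sqrt(Ne)
Step 1: sqrt(Ne) = sqrt(14) = 3.7417
Step 2: TM = 15.2 / 3.7417 = 4.06

4.06 TM


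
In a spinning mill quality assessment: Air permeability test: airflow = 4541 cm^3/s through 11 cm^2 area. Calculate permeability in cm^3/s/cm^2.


Formula: Air Permeability = Airflow / Test Area
AP = 4541 cm^3/s / 11 cm^2
AP = 412.8 cm^3/s/cm^2

412.8 cm^3/s/cm^2


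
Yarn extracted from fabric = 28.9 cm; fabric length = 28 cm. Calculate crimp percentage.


Formula: Crimp% = ((L_yarn - L_fabric) / L_fabric) * 100
Step 1: Extension = 28.9 - 28 = 0.9 cm
Step 2: Crimp% = (0.9 / 28) * 100
Step 3: Crimp% = 0.032143 * 100 = 3.2143% ≈ 3.2%

3.2%


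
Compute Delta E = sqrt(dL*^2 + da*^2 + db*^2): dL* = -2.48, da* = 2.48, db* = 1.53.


Formula: Delta E = sqrt(dL*^2 + da*^2 + db*^2)
Step 1: dL*^2 = (-2.48)^2 = 6.1504
Step 2: da*^2 = 2.48^2 = 6.1504
Step 3: db*^2 = 1.53^2 = 2.3409
Step 4: Sum = 6.1504 + 6.1504 + 2.3409 = 14.6417
Step 5: Delta E = sqrt(14.6417) = 3.83

3.83 Delta E


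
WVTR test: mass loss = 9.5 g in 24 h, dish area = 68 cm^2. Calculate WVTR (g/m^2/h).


Formula: WVTR = mass_loss / (area * time)
Step 1: Convert area: 68 cm^2 = 0.0068 m^2
Step 2: WVTR = 9.5 g / (0.0068 m^2 * 24 h)
Step 3: WVTR = 9.5 / 0.1632 = 58.2 g/m^2/h

58.2 g/m^2/h


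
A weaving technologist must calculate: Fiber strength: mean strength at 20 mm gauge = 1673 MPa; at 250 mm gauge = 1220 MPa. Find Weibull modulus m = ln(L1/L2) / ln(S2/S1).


Formula: m = ln(L1/L2) / ln(S2/S1)
Step 1: ln(L1/L2) = ln(20/250) = -2.52573
Step 2: S2/S1 = 1220/1673 = 0.72923
Step 3: ln(S2/S1) = ln(0.72923) = -0.31577
Step 4: m = -2.52573 / -0.31577 = 8.00

8.00 (Weibull m)


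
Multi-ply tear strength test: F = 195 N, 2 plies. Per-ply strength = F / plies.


Formula: Per-ply strength = Total force / Number of plies
Per-ply = 195 N / 2
Per-ply = 97.5 N

97.5 N


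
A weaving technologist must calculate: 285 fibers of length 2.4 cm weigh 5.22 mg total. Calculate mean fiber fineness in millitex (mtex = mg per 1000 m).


Formula: fineness (mtex) = mass (mg) / total length (km) = (mass_mg / total_length_m) * 1000
Step 1: Convert fiber length: 2.4 cm = 0.024 m
Step 2: Total fiber length = 285 * 0.024 = 6.84 m
Step 3: Linear density = 5.22 mg / 6.84 m = 0.7632 mg/m
Step 4: fineness = 0.7632 * 1000 = 763.2 mtex

763.2 mtex


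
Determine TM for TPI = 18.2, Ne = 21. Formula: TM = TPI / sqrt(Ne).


Formula: TM = TPI / sqrt(Ne)
Step 1: sqrt(Ne) = sqrt(21) = 4.5826
Step 2: TM = 18.2 / 4.5826 = 3.97

3.97 TM


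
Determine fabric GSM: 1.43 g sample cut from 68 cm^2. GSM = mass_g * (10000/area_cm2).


Formula: GSM = mass_g / area_m2
Step 1: Convert area: 68 cm^2 = 68 / 10000 = 0.0068 m^2
Step 2: GSM = 1.43 g / 0.0068 m^2 = 210.3 g/m^2

210.3 g/m^2


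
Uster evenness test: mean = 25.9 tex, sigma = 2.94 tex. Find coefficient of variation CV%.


Formula: CV% = (standard deviation / mean) * 100
Step 1: Ratio = 2.94 / 25.9 = 0.113514
Step 2: CV% = 0.113514 * 100 = 11.3514% ≈ 11.4%

11.4%


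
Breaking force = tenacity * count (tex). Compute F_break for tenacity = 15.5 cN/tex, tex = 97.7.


Formula: Breaking force = Tenacity * Linear density
F = 15.5 cN/tex * 97.7 tex
F = 1514.35 cN

1514.35 cN


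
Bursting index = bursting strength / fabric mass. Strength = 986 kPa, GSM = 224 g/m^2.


Formula: Bursting Index = Bursting Strength / Fabric GSM
BI = 986 kPa / 224 g/m^2
BI = 4.402 kPa/(g/m^2)

4.402 kPa/(g/m^2)


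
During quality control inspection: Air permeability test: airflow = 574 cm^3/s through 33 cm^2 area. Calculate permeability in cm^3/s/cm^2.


Formula: Air Permeability = Airflow / Test Area
AP = 574 cm^3/s / 33 cm^2
AP = 17.4 cm^3/s/cm^2

17.4 cm^3/s/cm^2


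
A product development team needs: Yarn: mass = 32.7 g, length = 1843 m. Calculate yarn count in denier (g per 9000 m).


Formula: den = (mass_g / length_m) * 9000
Substituting: den = (32.7 / 1843) * 9000
Intermediate: 32.7 / 1843 = 0.01774281 g/m
den = 0.01774281 * 9000 = 159.7 denier

159.7 denier


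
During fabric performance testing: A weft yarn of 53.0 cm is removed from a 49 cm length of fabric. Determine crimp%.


Formula: Crimp% = ((L_yarn - L_fabric) / L_fabric) * 100
Step 1: Extension = 53.0 - 49 = 4.0 cm
Step 2: Crimp% = (4.0 / 49) * 100
Step 3: Crimp% = 0.081633 * 100 = 8.1633% ≈ 8.2%

8.2%


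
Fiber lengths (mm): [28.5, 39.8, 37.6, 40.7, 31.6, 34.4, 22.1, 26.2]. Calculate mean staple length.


Formula: Mean = sum of lengths / count
Sum = 28.5 + 39.8 + 37.6 + 40.7 + 31.6 + 34.4 + 22.1 + 26.2
Sum = 260.9 mm
Mean = 260.9 / 8 = 32.61 mm

32.61 mm


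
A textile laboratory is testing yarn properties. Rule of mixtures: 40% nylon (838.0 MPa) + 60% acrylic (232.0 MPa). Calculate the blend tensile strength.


Formula: Blend property = (fraction_A * property_A) + (fraction_B * property_B)
Step 1: Contribution A = 40/100 * 838.0 MPa = 335.2 MPa
Step 2: Contribution B = 60/100 * 232.0 MPa = 139.2 MPa
Step 3: Blend tensile strength = 335.2 + 139.2 = 474.4 MPa

474.4 MPa


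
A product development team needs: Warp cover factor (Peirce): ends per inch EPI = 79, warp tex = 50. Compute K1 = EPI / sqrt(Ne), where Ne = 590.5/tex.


Formula: K1 = EPI / sqrt(Ne), with Ne = 590.5 / tex_warp
Step 1: Ne = 590.5 / 50 = 11.81
Step 2: sqrt(Ne) = sqrt(11.81) = 3.4366
Step 3: K1 = 79 / 3.4366 = 23.0

23.0


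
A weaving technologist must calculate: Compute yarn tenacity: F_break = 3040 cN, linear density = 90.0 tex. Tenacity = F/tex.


Formula: Tenacity = Breaking force / Linear density
Tenacity = 3040 cN / 90.0 tex
Tenacity = 33.78 cN/tex

33.78 cN/tex


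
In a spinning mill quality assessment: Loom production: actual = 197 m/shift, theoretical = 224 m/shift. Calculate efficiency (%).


Formula: Efficiency% = (Actual output / Theoretical output) * 100
Efficiency% = (197 / 224) * 100
Efficiency% = 0.879464 * 100 = 87.9464% ≈ 87.9%

87.9%


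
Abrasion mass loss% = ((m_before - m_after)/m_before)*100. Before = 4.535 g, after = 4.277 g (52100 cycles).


Formula: Mass loss% = ((m_before - m_after) / m_before) * 100
Step 1: Mass loss = 4.535 - 4.277 = 0.258 g
Step 2: Ratio = 0.258 / 4.535 = 0.0568908
Step 3: Mass loss% = 0.0568908 * 100 = 5.68908% ≈ 5.69%

5.69%


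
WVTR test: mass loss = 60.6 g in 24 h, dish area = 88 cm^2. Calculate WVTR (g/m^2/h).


Formula: WVTR = mass_loss / (area * time)
Step 1: Convert area: 88 cm^2 = 0.0088 m^2
Step 2: WVTR = 60.6 g / (0.0088 m^2 * 24 h)
Step 3: WVTR = 60.6 / 0.2112 = 286.9 g/m^2/h

286.9 g/m^2/h


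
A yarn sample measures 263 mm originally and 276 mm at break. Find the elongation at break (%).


Formula: Elongation (%) = ((L_break - L0) / L0) * 100
Step 1: Extension = 276 - 263 = 13 mm
Step 2: Elongation = (13 / 263) * 100
Step 3: Elongation = 0.04943 * 100 = 4.943% ≈ 4.9%

4.9%


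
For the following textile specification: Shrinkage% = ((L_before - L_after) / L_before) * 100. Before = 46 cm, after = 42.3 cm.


Formula: Shrinkage% = ((L_before - L_after) / L_before) * 100
Step 1: Shrinkage = 46 - 42.3 = 3.7 cm
Step 2: Shrinkage% = (3.7 / 46) * 100
Step 3: Shrinkage% = 0.080435 * 100 = 8.0435% ≈ 8.0%

8.0%


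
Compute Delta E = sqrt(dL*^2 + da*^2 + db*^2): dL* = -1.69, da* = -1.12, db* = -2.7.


Formula: Delta E = sqrt(dL*^2 + da*^2 + db*^2)
Step 1: dL*^2 = (-1.69)^2 = 2.8561
Step 2: da*^2 = (-1.12)^2 = 1.2544
Step 3: db*^2 = (-2.7)^2 = 7.29
Step 4: Sum = 2.8561 + 1.2544 + 7.29 = 11.4005
Step 5: Delta E = sqrt(11.4005) = 3.38

3.38 Delta E


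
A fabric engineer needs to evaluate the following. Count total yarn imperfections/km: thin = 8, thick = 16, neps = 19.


Formula: Total = thin places + thick places + neps
Total = 8 + 16 + 19
Total = 43 imperfections/km

43 imperfections/km


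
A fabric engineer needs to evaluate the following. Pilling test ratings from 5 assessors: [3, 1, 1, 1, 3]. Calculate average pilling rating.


Formula: Mean = sum / count
Sum = 3 + 1 + 1 + 1 + 3 = 9
Mean = 9 / 5 = 1.8

1.8


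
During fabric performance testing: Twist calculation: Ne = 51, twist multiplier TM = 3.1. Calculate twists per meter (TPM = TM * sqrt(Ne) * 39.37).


Formula: TPM = TM * sqrt(Ne) * 39.37
Step 1: sqrt(Ne) = sqrt(51) = 7.1414
Step 2: TM * sqrt(Ne) = 3.1 * 7.1414 = 22.1383
Step 3: TPM = 22.1383 * 39.37 = 872 twists/m

872 twists/m


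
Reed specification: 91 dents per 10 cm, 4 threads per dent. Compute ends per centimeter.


Formula: EPC = (dents per 10 cm * ends per dent) / 10
Step 1: Total ends per 10 cm = 91 * 4 = 364
Step 2: EPC = 364 / 10 = 36.4 ends/cm

36.4 ends/cm


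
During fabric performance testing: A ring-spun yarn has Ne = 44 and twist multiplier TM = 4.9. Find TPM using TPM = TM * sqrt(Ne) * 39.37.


Formula: TPM = TM * sqrt(Ne) * 39.37
Step 1: sqrt(Ne) = sqrt(44) = 6.6332
Step 2: TM * sqrt(Ne) = 4.9 * 6.6332 = 32.5027
Step 3: TPM = 32.5027 * 39.37 = 1280 twists/m

1280 twists/m


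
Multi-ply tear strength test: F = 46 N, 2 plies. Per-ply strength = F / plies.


Formula: Per-ply strength = Total force / Number of plies
Per-ply = 46 N / 2
Per-ply = 23 N

23 N


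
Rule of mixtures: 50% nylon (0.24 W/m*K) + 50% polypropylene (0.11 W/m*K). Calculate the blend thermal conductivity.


Formula: Blend property = (fraction_A * property_A) + (fraction_B * property_B)
Step 1: Contribution A = 50/100 * 0.24 W/m*K = 0.12 W/m*K
Step 2: Contribution B = 50/100 * 0.11 W/m*K = 0.055 W/m*K
Step 3: Blend thermal conductivity = 0.12 + 0.055 = 0.175 W/m*K

0.175 W/m*K


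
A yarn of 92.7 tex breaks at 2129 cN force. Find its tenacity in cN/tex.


Formula: Tenacity = Breaking force / Linear density
Tenacity = 2129 cN / 92.7 tex
Tenacity = 22.97 cN/tex

22.97 cN/tex


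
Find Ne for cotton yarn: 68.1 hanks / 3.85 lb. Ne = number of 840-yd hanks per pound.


Formula: Ne = hanks / mass_lb
Substituting: Ne = 68.1 / 3.85
Ne = 17.7

17.7 Ne


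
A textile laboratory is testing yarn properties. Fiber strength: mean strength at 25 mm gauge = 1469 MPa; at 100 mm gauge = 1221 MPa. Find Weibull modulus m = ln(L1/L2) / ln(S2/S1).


Formula: m = ln(L1/L2) / ln(S2/S1)
Step 1: ln(L1/L2) = ln(25/100) = -1.38629
Step 2: S2/S1 = 1221/1469 = 0.83118
Step 3: ln(S2/S1) = ln(0.83118) = -0.18491
Step 4: m = -1.38629 / -0.18491 = 7.50

7.50 (Weibull m)


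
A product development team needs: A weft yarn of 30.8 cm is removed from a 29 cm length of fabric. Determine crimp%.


Formula: Crimp% = ((L_yarn - L_fabric) / L_fabric) * 100
Step 1: Extension = 30.8 - 29 = 1.8 cm
Step 2: Crimp% = (1.8 / 29) * 100
Step 3: Crimp% = 0.062069 * 100 = 6.2069% ≈ 6.2%

6.2%


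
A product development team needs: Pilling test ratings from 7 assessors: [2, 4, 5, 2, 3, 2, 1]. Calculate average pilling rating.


Formula: Mean = sum / count
Sum = 2 + 4 + 5 + 2 + 3 + 2 + 1 = 19
Mean = 19 / 7 = 2.7

2.7


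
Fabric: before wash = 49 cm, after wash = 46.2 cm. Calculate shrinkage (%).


Formula: Shrinkage% = ((L_before - L_after) / L_before) * 100
Step 1: Shrinkage = 49 - 46.2 = 2.8 cm
Step 2: Shrinkage% = (2.8 / 49) * 100
Step 3: Shrinkage% = 0.057143 * 100 = 5.7143% ≈ 5.7%

5.7%


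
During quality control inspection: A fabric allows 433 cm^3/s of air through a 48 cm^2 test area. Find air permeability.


Formula: Air Permeability = Airflow / Test Area
AP = 433 cm^3/s / 48 cm^2
AP = 9.0 cm^3/s/cm^2

9.0 cm^3/s/cm^2


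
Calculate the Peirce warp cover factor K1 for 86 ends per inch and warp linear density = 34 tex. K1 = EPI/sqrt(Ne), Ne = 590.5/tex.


Formula: K1 = EPI / sqrt(Ne), with Ne = 590.5 / tex_warp
Step 1: Ne = 590.5 / 34 = 17.368
Step 2: sqrt(Ne) = sqrt(17.368) = 4.1675
Step 3: K1 = 86 / 4.1675 = 20.6

20.6


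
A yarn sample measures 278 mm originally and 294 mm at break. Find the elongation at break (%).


Formula: Elongation (%) = ((L_break - L0) / L0) * 100
Step 1: Extension = 294 - 278 = 16 mm
Step 2: Elongation = (16 / 278) * 100
Step 3: Elongation = 0.057554 * 100 = 5.7554% ≈ 5.8%

5.8%


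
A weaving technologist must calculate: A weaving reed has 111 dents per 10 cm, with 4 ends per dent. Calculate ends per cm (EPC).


Formula: EPC = (dents per 10 cm * ends per dent) / 10
Step 1: Total ends per 10 cm = 111 * 4 = 444
Step 2: EPC = 444 / 10 = 44.4 ends/cm

44.4 ends/cm


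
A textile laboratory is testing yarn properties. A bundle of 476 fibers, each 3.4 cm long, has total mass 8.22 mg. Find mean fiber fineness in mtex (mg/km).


Formula: fineness (mtex) = mass (mg) / total length (km) = (mass_mg / total_length_m) * 1000
Step 1: Convert fiber length: 3.4 cm = 0.034 m
Step 2: Total fiber length = 476 * 0.034 = 16.184 m
Step 3: Linear density = 8.22 mg / 16.184 m = 0.5079 mg/m
Step 4: fineness = 0.5079 * 1000 = 507.9 mtex

507.9 mtex


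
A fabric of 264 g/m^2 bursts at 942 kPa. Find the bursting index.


Formula: Bursting Index = Bursting Strength / Fabric GSM
BI = 942 kPa / 264 g/m^2
BI = 3.568 kPa/(g/m^2)

3.568 kPa/(g/m^2)


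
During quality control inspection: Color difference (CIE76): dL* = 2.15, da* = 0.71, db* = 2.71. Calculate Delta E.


Formula: Delta E = sqrt(dL*^2 + da*^2 + db*^2)
Step 1: dL*^2 = 2.15^2 = 4.6225
Step 2: da*^2 = 0.71^2 = 0.5041
Step 3: db*^2 = 2.71^2 = 7.3441
Step 4: Sum = 4.6225 + 0.5041 + 7.3441 = 12.4707
Step 5: Delta E = sqrt(12.4707) = 3.53

3.53 Delta E


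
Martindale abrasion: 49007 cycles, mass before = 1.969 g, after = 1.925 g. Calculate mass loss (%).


Formula: Mass loss% = ((m_before - m_after) / m_before) * 100
Step 1: Mass loss = 1.969 - 1.925 = 0.044 g
Step 2: Ratio = 0.044 / 1.969 = 0.0223464
Step 3: Mass loss% = 0.0223464 * 100 = 2.23464% ≈ 2.23%

2.23%


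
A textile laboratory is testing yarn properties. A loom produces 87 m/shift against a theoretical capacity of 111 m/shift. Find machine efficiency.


Formula: Efficiency% = (Actual output / Theoretical output) * 100
Efficiency% = (87 / 111) * 100
Efficiency% = 0.783784 * 100 = 78.3784% ≈ 78.4%

78.4%


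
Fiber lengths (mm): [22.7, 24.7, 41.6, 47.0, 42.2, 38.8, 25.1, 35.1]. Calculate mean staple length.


Formula: Mean = sum of lengths / count
Sum = 22.7 + 24.7 + 41.6 + 47.0 + 42.2 + 38.8 + 25.1 + 35.1
Sum = 277.2 mm
Mean = 277.2 / 8 = 34.65 mm

34.65 mm


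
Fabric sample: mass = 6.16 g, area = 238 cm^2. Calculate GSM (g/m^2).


Formula: GSM = mass_g / area_m2
Step 1: Convert area: 238 cm^2 = 238 / 10000 = 0.0238 m^2
Step 2: GSM = 6.16 g / 0.0238 m^2 = 258.8 g/m^2

258.8 g/m^2


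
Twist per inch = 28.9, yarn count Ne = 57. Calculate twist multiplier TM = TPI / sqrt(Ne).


Formula: TM = TPI / sqrt(Ne)
Step 1: sqrt(Ne) = sqrt(57) = 7.5498
Step 2: TM = 28.9 / 7.5498 = 3.83

3.83 TM


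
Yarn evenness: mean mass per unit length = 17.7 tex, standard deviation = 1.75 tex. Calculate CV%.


Formula: CV% = (standard deviation / mean) * 100
Step 1: Ratio = 1.75 / 17.7 = 0.09887
Step 2: CV% = 0.09887 * 100 = 9.887% ≈ 9.9%

9.9%


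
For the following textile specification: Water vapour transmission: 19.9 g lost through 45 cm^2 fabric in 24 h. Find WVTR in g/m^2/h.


Formula: WVTR = mass_loss / (area * time)
Step 1: Convert area: 45 cm^2 = 0.0045 m^2
Step 2: WVTR = 19.9 g / (0.0045 m^2 * 24 h)
Step 3: WVTR = 19.9 / 0.108 = 184.3 g/m^2/h

184.3 g/m^2/h


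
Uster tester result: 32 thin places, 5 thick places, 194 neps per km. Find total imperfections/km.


Formula: Total = thin places + thick places + neps
Total = 32 + 5 + 194
Total = 231 imperfections/km

231 imperfections/km


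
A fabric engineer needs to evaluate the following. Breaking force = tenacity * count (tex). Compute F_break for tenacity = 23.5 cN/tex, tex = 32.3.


Formula: Breaking force = Tenacity * Linear density
F = 23.5 cN/tex * 32.3 tex
F = 759.05 cN

759.05 cN


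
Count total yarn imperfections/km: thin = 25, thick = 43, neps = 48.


Formula: Total = thin places + thick places + neps
Total = 25 + 43 + 48
Total = 116 imperfections/km

116 imperfections/km


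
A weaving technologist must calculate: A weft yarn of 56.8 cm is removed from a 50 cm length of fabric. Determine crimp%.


Formula: Crimp% = ((L_yarn - L_fabric) / L_fabric) * 100
Step 1: Extension = 56.8 - 50 = 6.8 cm
Step 2: Crimp% = (6.8 / 50) * 100
Step 3: Crimp% = 0.136 * 100 = 13.6%

13.6%


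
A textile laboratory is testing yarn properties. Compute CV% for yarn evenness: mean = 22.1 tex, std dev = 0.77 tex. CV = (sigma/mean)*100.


Formula: CV% = (standard deviation / mean) * 100
Step 1: Ratio = 0.77 / 22.1 = 0.034842
Step 2: CV% = 0.034842 * 100 = 3.4842% ≈ 3.5%

3.5%


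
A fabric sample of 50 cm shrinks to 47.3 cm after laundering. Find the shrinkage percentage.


Formula: Shrinkage% = ((L_before - L_after) / L_before) * 100
Step 1: Shrinkage = 50 - 47.3 = 2.7 cm
Step 2: Shrinkage% = (2.7 / 50) * 100
Step 3: Shrinkage% = 0.054 * 100 = 5.4%

5.4%


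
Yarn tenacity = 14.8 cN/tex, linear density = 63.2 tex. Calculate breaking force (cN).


Formula: Breaking force = Tenacity * Linear density
F = 14.8 cN/tex * 63.2 tex
F = 935.36 cN

935.36 cN


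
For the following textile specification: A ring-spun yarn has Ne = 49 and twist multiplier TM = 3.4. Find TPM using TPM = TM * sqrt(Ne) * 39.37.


Formula: TPM = TM * sqrt(Ne) * 39.37
Step 1: sqrt(Ne) = sqrt(49) = 7
Step 2: TM * sqrt(Ne) = 3.4 * 7 = 23.8
Step 3: TPM = 23.8 * 39.37 = 937 twists/m

937 twists/m


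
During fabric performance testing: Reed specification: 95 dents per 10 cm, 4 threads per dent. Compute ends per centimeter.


Formula: EPC = (dents per 10 cm * ends per dent) / 10
Step 1: Total ends per 10 cm = 95 * 4 = 380
Step 2: EPC = 380 / 10 = 38.0 ends/cm

38.0 ends/cm


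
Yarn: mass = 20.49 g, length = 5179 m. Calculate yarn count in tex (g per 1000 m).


Formula: Tex = (mass_g / length_m) * 1000
Substituting: Tex = (20.49 / 5179) * 1000
Intermediate: 20.49 / 5179 = 0.00395636 g/m
Tex = 0.00395636 * 1000 = 3.96 tex

3.96 tex


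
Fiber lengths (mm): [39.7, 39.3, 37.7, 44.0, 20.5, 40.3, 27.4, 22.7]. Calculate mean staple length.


Formula: Mean = sum of lengths / count
Sum = 39.7 + 39.3 + 37.7 + 44.0 + 20.5 + 40.3 + 27.4 + 22.7
Sum = 271.6 mm
Mean = 271.6 / 8 = 33.95 mm

33.95 mm


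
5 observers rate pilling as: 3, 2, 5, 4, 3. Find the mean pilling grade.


Formula: Mean = sum / count
Sum = 3 + 2 + 5 + 4 + 3 = 17
Mean = 17 / 5 = 3.4

3.4


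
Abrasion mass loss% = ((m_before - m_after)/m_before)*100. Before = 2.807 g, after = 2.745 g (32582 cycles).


Formula: Mass loss% = ((m_before - m_after) / m_before) * 100
Step 1: Mass loss = 2.807 - 2.745 = 0.062 g
Step 2: Ratio = 0.062 / 2.807 = 0.0220876
Step 3: Mass loss% = 0.0220876 * 100 = 2.20876% ≈ 2.21%

2.21%


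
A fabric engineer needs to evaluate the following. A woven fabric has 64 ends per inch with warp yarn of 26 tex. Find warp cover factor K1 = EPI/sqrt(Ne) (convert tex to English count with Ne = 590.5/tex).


Formula: K1 = EPI / sqrt(Ne), with Ne = 590.5 / tex_warp
Step 1: Ne = 590.5 / 26 = 22.712
Step 2: sqrt(Ne) = sqrt(22.712) = 4.7657
Step 3: K1 = 64 / 4.7657 = 13.4

13.4


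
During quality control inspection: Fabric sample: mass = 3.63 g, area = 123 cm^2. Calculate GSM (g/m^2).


Formula: GSM = mass_g / area_m2
Step 1: Convert area: 123 cm^2 = 123 / 10000 = 0.0123 m^2
Step 2: GSM = 3.63 g / 0.0123 m^2 = 295.1 g/m^2

295.1 g/m^2


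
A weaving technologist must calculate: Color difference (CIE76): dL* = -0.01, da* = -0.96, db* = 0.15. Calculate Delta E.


Formula: Delta E = sqrt(dL*^2 + da*^2 + db*^2)
Step 1: dL*^2 = (-0.01)^2 = 0.0001
Step 2: da*^2 = (-0.96)^2 = 0.9216
Step 3: db*^2 = 0.15^2 = 0.0225
Step 4: Sum = 0.0001 + 0.9216 + 0.0225 = 0.9442
Step 5: Delta E = sqrt(0.9442) = 0.97

0.97 Delta E


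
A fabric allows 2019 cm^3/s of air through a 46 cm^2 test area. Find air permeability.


Formula: Air Permeability = Airflow / Test Area
AP = 2019 cm^3/s / 46 cm^2
AP = 43.9 cm^3/s/cm^2

43.9 cm^3/s/cm^2


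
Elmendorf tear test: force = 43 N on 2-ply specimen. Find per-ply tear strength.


Formula: Per-ply strength = Total force / Number of plies
Per-ply = 43 N / 2
Per-ply = 21.5 N

21.5 N


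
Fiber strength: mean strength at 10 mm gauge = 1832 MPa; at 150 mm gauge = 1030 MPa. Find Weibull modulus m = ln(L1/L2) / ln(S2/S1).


Formula: m = ln(L1/L2) / ln(S2/S1)
Step 1: ln(L1/L2) = ln(10/150) = -2.70805
Step 2: S2/S1 = 1030/1832 = 0.56223
Step 3: ln(S2/S1) = ln(0.56223) = -0.57584
Step 4: m = -2.70805 / -0.57584 = 4.70

4.70 (Weibull m)


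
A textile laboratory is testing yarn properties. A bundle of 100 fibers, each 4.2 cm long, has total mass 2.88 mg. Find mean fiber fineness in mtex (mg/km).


Formula: fineness (mtex) = mass (mg) / total length (km) = (mass_mg / total_length_m) * 1000
Step 1: Convert fiber length: 4.2 cm = 0.042 m
Step 2: Total fiber length = 100 * 0.042 = 4.2 m
Step 3: Linear density = 2.88 mg / 4.2 m = 0.6857 mg/m
Step 4: fineness = 0.6857 * 1000 = 685.7 mtex

685.7 mtex


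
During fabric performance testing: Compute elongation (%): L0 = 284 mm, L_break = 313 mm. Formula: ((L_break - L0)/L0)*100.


Formula: Elongation (%) = ((L_break - L0) / L0) * 100
Step 1: Extension = 313 - 284 = 29 mm
Step 2: Elongation = (29 / 284) * 100
Step 3: Elongation = 0.102113 * 100 = 10.2113% ≈ 10.2%

10.2%


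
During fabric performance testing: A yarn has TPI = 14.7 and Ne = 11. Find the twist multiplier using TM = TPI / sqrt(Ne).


Formula: TM = TPI / sqrt(Ne)
Step 1: sqrt(Ne) = sqrt(11) = 3.3166
Step 2: TM = 14.7 / 3.3166 = 4.43

4.43 TM


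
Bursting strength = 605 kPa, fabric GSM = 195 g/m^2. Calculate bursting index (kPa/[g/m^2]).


Formula: Bursting Index = Bursting Strength / Fabric GSM
BI = 605 kPa / 195 g/m^2
BI = 3.103 kPa/(g/m^2)

3.103 kPa/(g/m^2)


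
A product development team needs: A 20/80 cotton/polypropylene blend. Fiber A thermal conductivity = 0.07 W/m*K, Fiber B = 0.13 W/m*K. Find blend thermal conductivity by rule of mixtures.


Formula: Blend property = (fraction_A * property_A) + (fraction_B * property_B)
Step 1: Contribution A = 20/100 * 0.07 W/m*K = 0.014 W/m*K
Step 2: Contribution B = 80/100 * 0.13 W/m*K = 0.104 W/m*K
Step 3: Blend thermal conductivity = 0.014 + 0.104 = 0.118 W/m*K

0.118 W/m*K


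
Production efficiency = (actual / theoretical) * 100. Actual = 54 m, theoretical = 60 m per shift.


Formula: Efficiency% = (Actual output / Theoretical output) * 100
Efficiency% = (54 / 60) * 100
Efficiency% = 0.9 * 100 = 90.0%

90.0%


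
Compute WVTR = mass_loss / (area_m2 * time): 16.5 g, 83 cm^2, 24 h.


Formula: WVTR = mass_loss / (area * time)
Step 1: Convert area: 83 cm^2 = 0.0083 m^2
Step 2: WVTR = 16.5 g / (0.0083 m^2 * 24 h)
Step 3: WVTR = 16.5 / 0.1992 = 82.8 g/m^2/h

82.8 g/m^2/h


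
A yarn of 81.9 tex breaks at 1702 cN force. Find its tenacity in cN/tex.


Formula: Tenacity = Breaking force / Linear density
Tenacity = 1702 cN / 81.9 tex
Tenacity = 20.78 cN/tex

20.78 cN/tex


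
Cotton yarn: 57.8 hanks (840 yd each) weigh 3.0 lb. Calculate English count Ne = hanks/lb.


Formula: Ne = hanks / mass_lb
Substituting: Ne = 57.8 / 3.0
Ne = 19.3

19.3 Ne


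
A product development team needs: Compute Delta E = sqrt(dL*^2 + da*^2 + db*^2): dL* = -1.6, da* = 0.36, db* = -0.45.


Formula: Delta E = sqrt(dL*^2 + da*^2 + db*^2)
Step 1: dL*^2 = (-1.6)^2 = 2.56
Step 2: da*^2 = 0.36^2 = 0.1296
Step 3: db*^2 = (-0.45)^2 = 0.2025
Step 4: Sum = 2.56 + 0.1296 + 0.2025 = 2.8921
Step 5: Delta E = sqrt(2.8921) = 1.7

1.7 Delta E


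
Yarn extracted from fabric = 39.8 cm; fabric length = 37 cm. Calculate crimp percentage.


Formula: Crimp% = ((L_yarn - L_fabric) / L_fabric) * 100
Step 1: Extension = 39.8 - 37 = 2.8 cm
Step 2: Crimp% = (2.8 / 37) * 100
Step 3: Crimp% = 0.075676 * 100 = 7.5676% ≈ 7.6%

7.6%


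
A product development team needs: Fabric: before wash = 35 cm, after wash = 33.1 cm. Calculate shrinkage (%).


Formula: Shrinkage% = ((L_before - L_after) / L_before) * 100
Step 1: Shrinkage = 35 - 33.1 = 1.9 cm
Step 2: Shrinkage% = (1.9 / 35) * 100
Step 3: Shrinkage% = 0.054286 * 100 = 5.4286% ≈ 5.4%

5.4%


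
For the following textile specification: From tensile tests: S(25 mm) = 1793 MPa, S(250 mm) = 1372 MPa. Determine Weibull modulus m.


Formula: m = ln(L1/L2) / ln(S2/S1)
Step 1: ln(L1/L2) = ln(25/250) = -2.30259
Step 2: S2/S1 = 1372/1793 = 0.7652
Step 3: ln(S2/S1) = ln(0.7652) = -0.26762
Step 4: m = -2.30259 / -0.26762 = 8.60

8.60 (Weibull m)


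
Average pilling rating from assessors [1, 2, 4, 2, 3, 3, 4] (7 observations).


Formula: Mean = sum / count
Sum = 1 + 2 + 4 + 2 + 3 + 3 + 4 = 19
Mean = 19 / 7 = 2.7

2.7


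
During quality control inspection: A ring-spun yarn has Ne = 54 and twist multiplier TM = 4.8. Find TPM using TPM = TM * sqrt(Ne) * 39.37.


Formula: TPM = TM * sqrt(Ne) * 39.37
Step 1: sqrt(Ne) = sqrt(54) = 7.3485
Step 2: TM * sqrt(Ne) = 4.8 * 7.3485 = 35.2728
Step 3: TPM = 35.2728 * 39.37 = 1389 twists/m

1389 twists/m


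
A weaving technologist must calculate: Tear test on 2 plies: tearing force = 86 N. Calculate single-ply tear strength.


Formula: Per-ply strength = Total force / Number of plies
Per-ply = 86 N / 2
Per-ply = 43 N

43 N


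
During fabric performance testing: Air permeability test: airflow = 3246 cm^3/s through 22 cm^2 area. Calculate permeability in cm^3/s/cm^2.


Formula: Air Permeability = Airflow / Test Area
AP = 3246 cm^3/s / 22 cm^2
AP = 147.5 cm^3/s/cm^2

147.5 cm^3/s/cm^2


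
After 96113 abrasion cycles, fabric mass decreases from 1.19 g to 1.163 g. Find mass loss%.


Formula: Mass loss% = ((m_before - m_after) / m_before) * 100
Step 1: Mass loss = 1.19 - 1.163 = 0.027 g
Step 2: Ratio = 0.027 / 1.19 = 0.0226891
Step 3: Mass loss% = 0.0226891 * 100 = 2.26891% ≈ 2.27%

2.27%


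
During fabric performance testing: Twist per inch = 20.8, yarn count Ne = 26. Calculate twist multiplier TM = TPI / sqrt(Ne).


Formula: TM = TPI / sqrt(Ne)
Step 1: sqrt(Ne) = sqrt(26) = 5.099
Step 2: TM = 20.8 / 5.099 = 4.08

4.08 TM


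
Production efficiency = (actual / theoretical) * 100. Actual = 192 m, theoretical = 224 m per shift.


Formula: Efficiency% = (Actual output / Theoretical output) * 100
Efficiency% = (192 / 224) * 100
Efficiency% = 0.857143 * 100 = 85.7143% ≈ 85.7%

85.7%


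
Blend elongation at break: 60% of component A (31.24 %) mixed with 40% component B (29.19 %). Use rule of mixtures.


Formula: Blend property = (fraction_A * property_A) + (fraction_B * property_B)
Step 1: Contribution A = 60/100 * 31.24 % = 18.744 %
Step 2: Contribution B = 40/100 * 29.19 % = 11.676 %
Step 3: Blend elongation at break = 18.744 + 11.676 = 30.42 %

30.42 %


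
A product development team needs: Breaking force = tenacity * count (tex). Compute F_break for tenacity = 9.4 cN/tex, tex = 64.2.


Formula: Breaking force = Tenacity * Linear density
F = 9.4 cN/tex * 64.2 tex
F = 603.48 cN

603.48 cN


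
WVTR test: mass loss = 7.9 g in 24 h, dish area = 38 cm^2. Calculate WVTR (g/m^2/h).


Formula: WVTR = mass_loss / (area * time)
Step 1: Convert area: 38 cm^2 = 0.0038 m^2
Step 2: WVTR = 7.9 g / (0.0038 m^2 * 24 h)
Step 3: WVTR = 7.9 / 0.0912 = 86.6 g/m^2/h

86.6 g/m^2/h


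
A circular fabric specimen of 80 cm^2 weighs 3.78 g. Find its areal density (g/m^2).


Formula: GSM = mass_g / area_m2
Step 1: Convert area: 80 cm^2 = 80 / 10000 = 0.008 m^2
Step 2: GSM = 3.78 g / 0.008 m^2 = 472.5 g/m^2

472.5 g/m^2


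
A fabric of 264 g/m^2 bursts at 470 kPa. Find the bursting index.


Formula: Bursting Index = Bursting Strength / Fabric GSM
BI = 470 kPa / 264 g/m^2
BI = 1.780 kPa/(g/m^2)

1.780 kPa/(g/m^2)


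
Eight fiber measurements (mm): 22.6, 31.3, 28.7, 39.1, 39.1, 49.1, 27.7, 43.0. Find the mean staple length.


Formula: Mean = sum of lengths / count
Sum = 22.6 + 31.3 + 28.7 + 39.1 + 39.1 + 49.1 + 27.7 + 43.0
Sum = 280.6 mm
Mean = 280.6 / 8 = 35.08 mm

35.08 mm


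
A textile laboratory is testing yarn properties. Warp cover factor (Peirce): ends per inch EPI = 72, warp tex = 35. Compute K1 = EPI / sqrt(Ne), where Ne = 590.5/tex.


Formula: K1 = EPI / sqrt(Ne), with Ne = 590.5 / tex_warp
Step 1: Ne = 590.5 / 35 = 16.871
Step 2: sqrt(Ne) = sqrt(16.871) = 4.1074
Step 3: K1 = 72 / 4.1074 = 17.5

17.5


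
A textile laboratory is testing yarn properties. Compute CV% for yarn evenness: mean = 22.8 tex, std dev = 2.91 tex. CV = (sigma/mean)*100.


Formula: CV% = (standard deviation / mean) * 100
Step 1: Ratio = 2.91 / 22.8 = 0.127632
Step 2: CV% = 0.127632 * 100 = 12.7632% ≈ 12.8%

12.8%


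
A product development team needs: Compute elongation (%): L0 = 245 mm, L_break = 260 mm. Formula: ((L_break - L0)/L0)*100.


Formula: Elongation (%) = ((L_break - L0) / L0) * 100
Step 1: Extension = 260 - 245 = 15 mm
Step 2: Elongation = (15 / 245) * 100
Step 3: Elongation = 0.061224 * 100 = 6.1224% ≈ 6.1%

6.1%


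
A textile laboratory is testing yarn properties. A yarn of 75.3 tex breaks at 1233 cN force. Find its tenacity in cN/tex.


Formula: Tenacity = Breaking force / Linear density
Tenacity = 1233 cN / 75.3 tex
Tenacity = 16.37 cN/tex

16.37 cN/tex


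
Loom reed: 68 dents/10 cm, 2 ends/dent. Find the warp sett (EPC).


Formula: EPC = (dents per 10 cm * ends per dent) / 10
Step 1: Total ends per 10 cm = 68 * 2 = 136
Step 2: EPC = 136 / 10 = 13.6 ends/cm

13.6 ends/cm


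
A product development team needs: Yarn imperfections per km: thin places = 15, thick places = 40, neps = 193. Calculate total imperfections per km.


Formula: Total = thin places + thick places + neps
Total = 15 + 40 + 193
Total = 248 imperfections/km

248 imperfections/km


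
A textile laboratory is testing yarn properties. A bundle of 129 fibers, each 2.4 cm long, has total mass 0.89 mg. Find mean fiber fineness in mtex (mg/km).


Formula: fineness (mtex) = mass (mg) / total length (km) = (mass_mg / total_length_m) * 1000
Step 1: Convert fiber length: 2.4 cm = 0.024 m
Step 2: Total fiber length = 129 * 0.024 = 3.096 m
Step 3: Linear density = 0.89 mg / 3.096 m = 0.2875 mg/m
Step 4: fineness = 0.2875 * 1000 = 287.5 mtex

287.5 mtex


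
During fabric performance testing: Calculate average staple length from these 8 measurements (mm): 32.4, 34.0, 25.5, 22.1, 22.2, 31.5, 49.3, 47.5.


Formula: Mean = sum of lengths / count
Sum = 32.4 + 34.0 + 25.5 + 22.1 + 22.2 + 31.5 + 49.3 + 47.5
Sum = 264.5 mm
Mean = 264.5 / 8 = 33.06 mm

33.06 mm


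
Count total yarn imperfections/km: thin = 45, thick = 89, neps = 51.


Formula: Total = thin places + thick places + neps
Total = 45 + 89 + 51
Total = 185 imperfections/km

185 imperfections/km


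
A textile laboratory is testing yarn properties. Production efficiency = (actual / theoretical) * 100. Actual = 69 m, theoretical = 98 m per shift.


Formula: Efficiency% = (Actual output / Theoretical output) * 100
Efficiency% = (69 / 98) * 100
Efficiency% = 0.704082 * 100 = 70.4082% ≈ 70.4%

70.4%


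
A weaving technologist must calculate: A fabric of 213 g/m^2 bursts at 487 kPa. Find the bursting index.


Formula: Bursting Index = Bursting Strength / Fabric GSM
BI = 487 kPa / 213 g/m^2
BI = 2.286 kPa/(g/m^2)

2.286 kPa/(g/m^2)


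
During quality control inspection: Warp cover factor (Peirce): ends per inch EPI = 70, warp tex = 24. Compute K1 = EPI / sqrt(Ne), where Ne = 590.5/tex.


Formula: K1 = EPI / sqrt(Ne), with Ne = 590.5 / tex_warp
Step 1: Ne = 590.5 / 24 = 24.604
Step 2: sqrt(Ne) = sqrt(24.604) = 4.9602
Step 3: K1 = 70 / 4.9602 = 14.1

14.1


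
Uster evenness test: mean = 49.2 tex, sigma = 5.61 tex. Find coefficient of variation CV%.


Formula: CV% = (standard deviation / mean) * 100
Step 1: Ratio = 5.61 / 49.2 = 0.114024
Step 2: CV% = 0.114024 * 100 = 11.4024% ≈ 11.4%

11.4%


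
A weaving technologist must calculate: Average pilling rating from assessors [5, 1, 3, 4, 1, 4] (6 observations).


Formula: Mean = sum / count
Sum = 5 + 1 + 3 + 4 + 1 + 4 = 18
Mean = 18 / 6 = 3.0

3.0


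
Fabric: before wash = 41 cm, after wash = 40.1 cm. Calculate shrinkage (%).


Formula: Shrinkage% = ((L_before - L_after) / L_before) * 100
Step 1: Shrinkage = 41 - 40.1 = 0.9 cm
Step 2: Shrinkage% = (0.9 / 41) * 100
Step 3: Shrinkage% = 0.021951 * 100 = 2.1951% ≈ 2.2%

2.2%


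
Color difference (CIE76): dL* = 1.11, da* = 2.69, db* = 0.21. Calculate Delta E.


Formula: Delta E = sqrt(dL*^2 + da*^2 + db*^2)
Step 1: dL*^2 = 1.11^2 = 1.2321
Step 2: da*^2 = 2.69^2 = 7.2361
Step 3: db*^2 = 0.21^2 = 0.0441
Step 4: Sum = 1.2321 + 7.2361 + 0.0441 = 8.5123
Step 5: Delta E = sqrt(8.5123) = 2.92

2.92 Delta E


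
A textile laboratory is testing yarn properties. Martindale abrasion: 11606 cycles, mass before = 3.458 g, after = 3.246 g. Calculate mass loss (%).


Formula: Mass loss% = ((m_before - m_after) / m_before) * 100
Step 1: Mass loss = 3.458 - 3.246 = 0.212 g
Step 2: Ratio = 0.212 / 3.458 = 0.0613071
Step 3: Mass loss% = 0.0613071 * 100 = 6.13071% ≈ 6.13%

6.13%


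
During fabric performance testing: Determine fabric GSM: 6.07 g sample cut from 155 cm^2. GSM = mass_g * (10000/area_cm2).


Formula: GSM = mass_g / area_m2
Step 1: Convert area: 155 cm^2 = 155 / 10000 = 0.0155 m^2
Step 2: GSM = 6.07 g / 0.0155 m^2 = 391.6 g/m^2

391.6 g/m^2


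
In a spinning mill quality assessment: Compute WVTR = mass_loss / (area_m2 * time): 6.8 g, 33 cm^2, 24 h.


Formula: WVTR = mass_loss / (area * time)
Step 1: Convert area: 33 cm^2 = 0.0033 m^2
Step 2: WVTR = 6.8 g / (0.0033 m^2 * 24 h)
Step 3: WVTR = 6.8 / 0.0792 = 85.9 g/m^2/h

85.9 g/m^2/h


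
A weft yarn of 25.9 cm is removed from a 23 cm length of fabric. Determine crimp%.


Formula: Crimp% = ((L_yarn - L_fabric) / L_fabric) * 100
Step 1: Extension = 25.9 - 23 = 2.9 cm
Step 2: Crimp% = (2.9 / 23) * 100
Step 3: Crimp% = 0.126087 * 100 = 12.6087% ≈ 12.6%

12.6%


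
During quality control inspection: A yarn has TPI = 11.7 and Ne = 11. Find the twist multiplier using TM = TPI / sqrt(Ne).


Formula: TM = TPI / sqrt(Ne)
Step 1: sqrt(Ne) = sqrt(11) = 3.3166
Step 2: TM = 11.7 / 3.3166 = 3.53

3.53 TM


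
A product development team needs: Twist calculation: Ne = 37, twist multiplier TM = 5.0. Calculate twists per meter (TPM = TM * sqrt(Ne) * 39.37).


Formula: TPM = TM * sqrt(Ne) * 39.37
Step 1: sqrt(Ne) = sqrt(37) = 6.0828
Step 2: TM * sqrt(Ne) = 5.0 * 6.0828 = 30.414
Step 3: TPM = 30.414 * 39.37 = 1197 twists/m

1197 twists/m


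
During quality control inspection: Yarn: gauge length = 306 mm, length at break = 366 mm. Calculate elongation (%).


Formula: Elongation (%) = ((L_break - L0) / L0) * 100
Step 1: Extension = 366 - 306 = 60 mm
Step 2: Elongation = (60 / 306) * 100
Step 3: Elongation = 0.196078 * 100 = 19.6078% ≈ 19.6%

19.6%


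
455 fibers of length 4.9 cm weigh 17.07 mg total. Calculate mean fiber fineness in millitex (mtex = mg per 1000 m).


Formula: fineness (mtex) = mass (mg) / total length (km) = (mass_mg / total_length_m) * 1000
Step 1: Convert fiber length: 4.9 cm = 0.049 m
Step 2: Total fiber length = 455 * 0.049 = 22.295 m
Step 3: Linear density = 17.07 mg / 22.295 m = 0.7656 mg/m
Step 4: fineness = 0.7656 * 1000 = 765.6 mtex

765.6 mtex


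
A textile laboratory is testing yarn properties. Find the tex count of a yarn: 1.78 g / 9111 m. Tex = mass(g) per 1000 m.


Formula: Tex = (mass_g / length_m) * 1000
Substituting: Tex = (1.78 / 9111) * 1000
Intermediate: 1.78 / 9111 = 0.00019537 g/m
Tex = 0.00019537 * 1000 = 0.20 tex

0.20 tex


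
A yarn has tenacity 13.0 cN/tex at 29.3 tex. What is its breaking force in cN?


Formula: Breaking force = Tenacity * Linear density
F = 13.0 cN/tex * 29.3 tex
F = 380.90 cN

380.90 cN


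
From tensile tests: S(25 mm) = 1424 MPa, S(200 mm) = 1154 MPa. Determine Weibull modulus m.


Formula: m = ln(L1/L2) / ln(S2/S1)
Step 1: ln(L1/L2) = ln(25/200) = -2.07944
Step 2: S2/S1 = 1154/1424 = 0.81039
Step 3: ln(S2/S1) = ln(0.81039) = -0.21024
Step 4: m = -2.07944 / -0.21024 = 9.89

9.89 (Weibull m)


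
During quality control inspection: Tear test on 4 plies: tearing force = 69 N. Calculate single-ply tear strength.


Formula: Per-ply strength = Total force / Number of plies
Per-ply = 69 N / 4
Per-ply = 17.25 N

17.25 N


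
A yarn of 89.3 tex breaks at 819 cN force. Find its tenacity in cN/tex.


Formula: Tenacity = Breaking force / Linear density
Tenacity = 819 cN / 89.3 tex
Tenacity = 9.17 cN/tex

9.17 cN/tex


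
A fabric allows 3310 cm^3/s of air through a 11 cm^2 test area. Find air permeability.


Formula: Air Permeability = Airflow / Test Area
AP = 3310 cm^3/s / 11 cm^2
AP = 300.9 cm^3/s/cm^2

300.9 cm^3/s/cm^2


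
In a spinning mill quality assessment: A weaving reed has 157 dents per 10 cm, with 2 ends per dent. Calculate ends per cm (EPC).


Formula: EPC = (dents per 10 cm * ends per dent) / 10
Step 1: Total ends per 10 cm = 157 * 2 = 314
Step 2: EPC = 314 / 10 = 31.4 ends/cm

31.4 ends/cm


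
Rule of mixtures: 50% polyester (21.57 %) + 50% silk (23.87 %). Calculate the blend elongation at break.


Formula: Blend property = (fraction_A * property_A) + (fraction_B * property_B)
Step 1: Contribution A = 50/100 * 21.57 % = 10.785 %
Step 2: Contribution B = 50/100 * 23.87 % = 11.935 %
Step 3: Blend elongation at break = 10.785 + 11.935 = 22.72 %

22.72 %
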